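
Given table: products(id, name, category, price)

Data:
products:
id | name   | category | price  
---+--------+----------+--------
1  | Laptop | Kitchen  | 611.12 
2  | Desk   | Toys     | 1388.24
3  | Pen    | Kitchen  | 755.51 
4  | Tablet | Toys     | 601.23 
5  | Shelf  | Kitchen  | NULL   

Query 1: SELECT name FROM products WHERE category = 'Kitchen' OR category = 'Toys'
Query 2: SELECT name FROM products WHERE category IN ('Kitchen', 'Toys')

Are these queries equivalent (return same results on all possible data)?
Yes, equivalent

Both queries return: [('Desk',), ('Laptop',), ('Pen',), ('Shelf',), ('Tablet',)]

Reason: OR vs IN are equivalent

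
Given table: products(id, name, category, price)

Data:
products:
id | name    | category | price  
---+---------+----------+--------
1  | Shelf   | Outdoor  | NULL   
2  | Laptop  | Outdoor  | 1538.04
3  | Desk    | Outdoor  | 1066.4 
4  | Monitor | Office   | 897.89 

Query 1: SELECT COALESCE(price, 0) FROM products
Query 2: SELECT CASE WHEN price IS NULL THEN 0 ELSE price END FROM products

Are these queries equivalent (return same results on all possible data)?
Yes, equivalent

Both queries return: [(0,), (897.89,), (1066.4,), (1538.04,)]

Reason: COALESCE vs CASE for NULL handling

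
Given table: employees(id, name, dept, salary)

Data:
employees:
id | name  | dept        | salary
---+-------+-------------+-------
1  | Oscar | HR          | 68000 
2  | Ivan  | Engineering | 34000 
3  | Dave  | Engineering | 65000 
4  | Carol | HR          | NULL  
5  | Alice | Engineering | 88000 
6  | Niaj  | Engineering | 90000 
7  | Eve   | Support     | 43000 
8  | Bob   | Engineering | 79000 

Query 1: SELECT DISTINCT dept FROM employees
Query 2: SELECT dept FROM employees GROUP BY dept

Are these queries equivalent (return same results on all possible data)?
Yes, equivalent

Both queries return: [('Engineering',), ('HR',), ('Support',)]

Reason: Both get unique depts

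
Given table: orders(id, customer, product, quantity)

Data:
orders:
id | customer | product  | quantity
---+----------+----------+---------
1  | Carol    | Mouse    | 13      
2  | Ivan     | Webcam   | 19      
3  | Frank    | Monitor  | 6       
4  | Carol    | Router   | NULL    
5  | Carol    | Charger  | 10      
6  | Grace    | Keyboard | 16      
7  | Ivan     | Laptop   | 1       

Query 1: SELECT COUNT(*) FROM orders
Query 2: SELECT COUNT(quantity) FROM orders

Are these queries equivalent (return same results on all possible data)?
No, not equivalent

Query 1 returns: [(7,)]
Query 2 returns: [(6,)]

Reason: COUNT(*) includes NULLs, COUNT(column) excludes them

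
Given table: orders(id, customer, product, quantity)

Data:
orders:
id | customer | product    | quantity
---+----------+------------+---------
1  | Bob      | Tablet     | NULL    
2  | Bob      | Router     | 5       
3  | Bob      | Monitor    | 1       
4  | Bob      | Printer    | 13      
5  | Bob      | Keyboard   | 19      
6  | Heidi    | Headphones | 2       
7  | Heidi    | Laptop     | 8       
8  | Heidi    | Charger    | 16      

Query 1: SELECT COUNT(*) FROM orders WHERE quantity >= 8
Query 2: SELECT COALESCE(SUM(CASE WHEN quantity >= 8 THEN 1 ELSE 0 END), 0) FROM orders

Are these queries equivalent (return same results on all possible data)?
Yes, equivalent

Both queries return: [(4,)]

Reason: COUNT with WHERE vs conditional SUM (COALESCE handles empty-table NULL)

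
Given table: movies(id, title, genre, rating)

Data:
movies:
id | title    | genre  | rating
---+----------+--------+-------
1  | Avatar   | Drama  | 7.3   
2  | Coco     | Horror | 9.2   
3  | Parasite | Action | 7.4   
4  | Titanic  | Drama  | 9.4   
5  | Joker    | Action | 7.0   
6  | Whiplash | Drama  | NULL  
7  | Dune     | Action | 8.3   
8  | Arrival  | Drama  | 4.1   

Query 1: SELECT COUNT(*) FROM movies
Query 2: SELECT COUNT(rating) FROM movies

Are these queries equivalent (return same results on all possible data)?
No, not equivalent

Query 1 returns: [(8,)]
Query 2 returns: [(7,)]

Reason: COUNT(*) includes NULLs, COUNT(column) excludes them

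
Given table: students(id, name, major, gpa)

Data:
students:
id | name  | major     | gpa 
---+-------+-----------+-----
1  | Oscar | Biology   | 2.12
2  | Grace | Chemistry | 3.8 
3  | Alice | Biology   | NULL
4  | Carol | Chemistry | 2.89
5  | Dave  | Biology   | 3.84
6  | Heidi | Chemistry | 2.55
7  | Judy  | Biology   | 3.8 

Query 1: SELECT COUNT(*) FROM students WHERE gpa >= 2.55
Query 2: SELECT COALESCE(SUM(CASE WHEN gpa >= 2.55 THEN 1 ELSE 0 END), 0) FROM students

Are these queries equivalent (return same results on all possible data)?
Yes, equivalent

Both queries return: [(5,)]

Reason: COUNT with WHERE vs conditional SUM (COALESCE handles empty-table NULL)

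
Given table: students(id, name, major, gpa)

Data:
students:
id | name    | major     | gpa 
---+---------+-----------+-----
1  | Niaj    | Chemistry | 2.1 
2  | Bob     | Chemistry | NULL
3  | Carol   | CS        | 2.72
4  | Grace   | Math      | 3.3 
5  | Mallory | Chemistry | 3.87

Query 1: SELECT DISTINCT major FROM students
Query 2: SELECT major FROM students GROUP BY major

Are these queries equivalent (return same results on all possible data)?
Yes, equivalent

Both queries return: [('CS',), ('Chemistry',), ('Math',)]

Reason: Both get unique majors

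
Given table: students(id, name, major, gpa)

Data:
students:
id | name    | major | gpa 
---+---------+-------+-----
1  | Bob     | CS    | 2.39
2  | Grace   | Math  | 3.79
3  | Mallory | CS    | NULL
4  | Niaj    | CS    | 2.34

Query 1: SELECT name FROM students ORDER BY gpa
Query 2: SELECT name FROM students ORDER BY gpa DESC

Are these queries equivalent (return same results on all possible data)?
No, not equivalent

Query 1 returns: [('Mallory',), ('Niaj',), ('Bob',), ('Grace',)]
Query 2 returns: [('Grace',), ('Bob',), ('Niaj',), ('Mallory',)]

Reason: ASC vs DESC gives opposite ordering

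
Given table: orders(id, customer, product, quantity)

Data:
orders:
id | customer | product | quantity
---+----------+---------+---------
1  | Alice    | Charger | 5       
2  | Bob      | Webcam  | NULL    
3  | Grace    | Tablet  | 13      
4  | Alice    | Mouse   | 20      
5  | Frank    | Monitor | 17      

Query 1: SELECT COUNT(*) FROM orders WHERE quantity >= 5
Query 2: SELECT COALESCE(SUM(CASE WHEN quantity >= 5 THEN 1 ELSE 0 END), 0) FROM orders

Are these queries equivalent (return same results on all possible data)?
Yes, equivalent

Both queries return: [(4,)]

Reason: COUNT with WHERE vs conditional SUM (COALESCE handles empty-table NULL)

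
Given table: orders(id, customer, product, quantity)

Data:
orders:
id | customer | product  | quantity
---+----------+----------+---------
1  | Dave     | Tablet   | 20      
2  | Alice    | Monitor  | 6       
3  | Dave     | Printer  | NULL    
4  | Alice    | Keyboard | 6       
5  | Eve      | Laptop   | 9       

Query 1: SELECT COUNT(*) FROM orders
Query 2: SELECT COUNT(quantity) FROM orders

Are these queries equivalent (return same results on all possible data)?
No, not equivalent

Query 1 returns: [(5,)]
Query 2 returns: [(4,)]

Reason: COUNT(*) includes NULLs, COUNT(column) excludes them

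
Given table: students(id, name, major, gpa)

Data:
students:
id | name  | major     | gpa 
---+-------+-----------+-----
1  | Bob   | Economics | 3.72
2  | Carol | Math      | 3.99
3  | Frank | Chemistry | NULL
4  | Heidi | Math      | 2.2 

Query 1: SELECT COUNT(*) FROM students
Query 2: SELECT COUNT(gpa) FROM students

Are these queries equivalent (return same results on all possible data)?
No, not equivalent

Query 1 returns: [(4,)]
Query 2 returns: [(3,)]

Reason: COUNT(*) includes NULLs, COUNT(column) excludes them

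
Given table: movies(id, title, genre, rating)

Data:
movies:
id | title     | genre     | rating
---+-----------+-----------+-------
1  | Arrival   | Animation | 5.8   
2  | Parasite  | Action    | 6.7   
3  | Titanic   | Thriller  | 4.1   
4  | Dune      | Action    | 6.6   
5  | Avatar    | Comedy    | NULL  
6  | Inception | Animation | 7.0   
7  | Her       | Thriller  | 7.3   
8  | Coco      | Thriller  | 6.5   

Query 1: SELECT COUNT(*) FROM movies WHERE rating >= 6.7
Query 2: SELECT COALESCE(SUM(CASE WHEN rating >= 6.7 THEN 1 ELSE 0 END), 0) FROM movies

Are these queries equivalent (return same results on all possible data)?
Yes, equivalent

Both queries return: [(3,)]

Reason: COUNT with WHERE vs conditional SUM (COALESCE handles empty-table NULL)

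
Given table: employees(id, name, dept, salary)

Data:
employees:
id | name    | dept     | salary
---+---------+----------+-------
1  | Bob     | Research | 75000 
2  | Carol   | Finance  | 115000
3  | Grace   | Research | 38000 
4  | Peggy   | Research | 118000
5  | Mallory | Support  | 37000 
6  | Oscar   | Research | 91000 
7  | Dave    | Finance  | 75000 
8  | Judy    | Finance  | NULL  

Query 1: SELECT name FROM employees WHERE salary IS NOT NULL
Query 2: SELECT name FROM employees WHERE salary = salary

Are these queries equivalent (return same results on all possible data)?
Yes, equivalent

Both queries return: [('Bob',), ('Carol',), ('Dave',), ('Grace',), ('Mallory',), ('Oscar',), ('Peggy',)]

Reason: IS NOT NULL vs self-equality (both exclude NULLs)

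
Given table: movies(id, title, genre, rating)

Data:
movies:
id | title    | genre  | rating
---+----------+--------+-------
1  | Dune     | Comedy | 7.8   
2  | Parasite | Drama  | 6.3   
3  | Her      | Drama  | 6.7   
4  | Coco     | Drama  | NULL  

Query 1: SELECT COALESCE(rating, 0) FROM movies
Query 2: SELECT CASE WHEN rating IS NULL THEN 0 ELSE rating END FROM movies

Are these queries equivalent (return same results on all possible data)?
Yes, equivalent

Both queries return: [(0,), (6.3,), (6.7,), (7.8,)]

Reason: COALESCE vs CASE for NULL handling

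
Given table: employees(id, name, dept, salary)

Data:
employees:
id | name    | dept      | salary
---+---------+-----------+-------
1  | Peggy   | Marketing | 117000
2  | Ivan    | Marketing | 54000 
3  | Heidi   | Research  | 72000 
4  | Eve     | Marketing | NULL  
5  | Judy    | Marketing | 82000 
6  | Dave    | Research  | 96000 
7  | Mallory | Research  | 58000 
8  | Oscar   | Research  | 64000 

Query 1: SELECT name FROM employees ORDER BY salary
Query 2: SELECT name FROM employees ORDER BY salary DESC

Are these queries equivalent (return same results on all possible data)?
No, not equivalent

Query 1 returns: [('Eve',), ('Ivan',), ('Mallory',), ('Oscar',), ('Heidi',), ('Judy',), ('Dave',), ('Peggy',)]
Query 2 returns: [('Peggy',), ('Dave',), ('Judy',), ('Heidi',), ('Oscar',), ('Mallory',), ('Ivan',), ('Eve',)]

Reason: ASC vs DESC gives opposite ordering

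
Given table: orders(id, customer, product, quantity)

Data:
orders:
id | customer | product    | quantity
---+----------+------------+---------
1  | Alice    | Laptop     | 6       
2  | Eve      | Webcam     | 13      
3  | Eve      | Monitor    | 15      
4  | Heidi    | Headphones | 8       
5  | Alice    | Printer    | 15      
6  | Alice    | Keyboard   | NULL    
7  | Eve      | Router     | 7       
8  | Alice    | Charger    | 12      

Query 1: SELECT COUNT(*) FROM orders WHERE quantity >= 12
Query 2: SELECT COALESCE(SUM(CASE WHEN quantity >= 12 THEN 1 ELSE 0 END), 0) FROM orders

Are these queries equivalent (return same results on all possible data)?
Yes, equivalent

Both queries return: [(4,)]

Reason: COUNT with WHERE vs conditional SUM (COALESCE handles empty-table NULL)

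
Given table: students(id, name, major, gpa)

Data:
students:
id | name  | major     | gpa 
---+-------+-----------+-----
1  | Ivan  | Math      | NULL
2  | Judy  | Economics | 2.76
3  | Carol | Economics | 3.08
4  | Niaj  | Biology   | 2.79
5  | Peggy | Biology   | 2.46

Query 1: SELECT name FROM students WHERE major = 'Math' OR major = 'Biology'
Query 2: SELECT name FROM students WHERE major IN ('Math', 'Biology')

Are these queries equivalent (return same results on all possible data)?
Yes, equivalent

Both queries return: [('Ivan',), ('Niaj',), ('Peggy',)]

Reason: OR vs IN are equivalent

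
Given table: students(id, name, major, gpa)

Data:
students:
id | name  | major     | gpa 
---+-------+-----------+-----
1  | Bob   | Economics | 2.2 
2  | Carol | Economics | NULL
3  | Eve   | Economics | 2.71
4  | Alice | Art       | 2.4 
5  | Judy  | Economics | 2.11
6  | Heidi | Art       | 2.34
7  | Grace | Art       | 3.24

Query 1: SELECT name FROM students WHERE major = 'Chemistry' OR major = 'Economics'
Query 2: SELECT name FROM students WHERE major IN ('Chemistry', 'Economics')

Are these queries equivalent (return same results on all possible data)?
Yes, equivalent

Both queries return: [('Bob',), ('Carol',), ('Eve',), ('Judy',)]

Reason: OR vs IN are equivalent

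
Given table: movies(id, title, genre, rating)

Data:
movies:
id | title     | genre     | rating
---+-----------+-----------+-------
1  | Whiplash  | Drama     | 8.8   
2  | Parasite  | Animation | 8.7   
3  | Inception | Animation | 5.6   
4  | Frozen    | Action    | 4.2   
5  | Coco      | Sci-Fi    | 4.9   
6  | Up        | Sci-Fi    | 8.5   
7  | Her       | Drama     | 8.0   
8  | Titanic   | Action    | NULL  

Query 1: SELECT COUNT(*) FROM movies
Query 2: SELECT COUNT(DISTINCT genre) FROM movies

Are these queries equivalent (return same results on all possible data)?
No, not equivalent

Query 1 returns: [(8,)]
Query 2 returns: [(4,)]

Reason: COUNT(*) counts rows, COUNT(DISTINCT genre) counts unique genres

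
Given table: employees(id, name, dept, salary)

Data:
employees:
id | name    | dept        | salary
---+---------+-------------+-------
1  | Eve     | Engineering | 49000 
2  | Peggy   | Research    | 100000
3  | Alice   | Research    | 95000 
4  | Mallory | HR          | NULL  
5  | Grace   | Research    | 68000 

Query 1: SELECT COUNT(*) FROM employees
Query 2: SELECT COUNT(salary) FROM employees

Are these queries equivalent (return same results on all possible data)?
No, not equivalent

Query 1 returns: [(5,)]
Query 2 returns: [(4,)]

Reason: COUNT(*) includes NULLs, COUNT(column) excludes them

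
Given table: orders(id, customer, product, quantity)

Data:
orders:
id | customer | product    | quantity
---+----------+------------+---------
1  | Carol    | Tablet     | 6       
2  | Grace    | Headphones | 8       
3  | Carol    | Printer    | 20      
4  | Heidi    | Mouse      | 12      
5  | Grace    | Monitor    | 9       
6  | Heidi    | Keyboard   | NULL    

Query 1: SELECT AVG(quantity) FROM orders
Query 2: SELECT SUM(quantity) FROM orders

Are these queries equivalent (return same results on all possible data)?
No, not equivalent

Query 1 returns: [(11.0,)]
Query 2 returns: [(55,)]

Reason: AVG vs SUM give different aggregate values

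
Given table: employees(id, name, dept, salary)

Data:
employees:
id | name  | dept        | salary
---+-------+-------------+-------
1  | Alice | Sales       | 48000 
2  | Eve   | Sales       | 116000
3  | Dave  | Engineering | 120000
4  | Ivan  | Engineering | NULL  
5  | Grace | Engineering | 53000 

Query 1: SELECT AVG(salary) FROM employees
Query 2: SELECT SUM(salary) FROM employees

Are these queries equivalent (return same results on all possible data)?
No, not equivalent

Query 1 returns: [(84250.0,)]
Query 2 returns: [(337000,)]

Reason: AVG vs SUM give different aggregate values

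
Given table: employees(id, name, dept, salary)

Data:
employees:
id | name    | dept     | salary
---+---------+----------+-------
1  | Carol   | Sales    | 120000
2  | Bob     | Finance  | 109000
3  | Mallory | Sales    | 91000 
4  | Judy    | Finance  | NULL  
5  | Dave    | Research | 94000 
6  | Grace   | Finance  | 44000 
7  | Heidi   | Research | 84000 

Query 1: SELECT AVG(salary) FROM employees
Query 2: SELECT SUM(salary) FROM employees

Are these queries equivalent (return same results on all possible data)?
No, not equivalent

Query 1 returns: [(90333.33333333333,)]
Query 2 returns: [(542000,)]

Reason: AVG vs SUM give different aggregate values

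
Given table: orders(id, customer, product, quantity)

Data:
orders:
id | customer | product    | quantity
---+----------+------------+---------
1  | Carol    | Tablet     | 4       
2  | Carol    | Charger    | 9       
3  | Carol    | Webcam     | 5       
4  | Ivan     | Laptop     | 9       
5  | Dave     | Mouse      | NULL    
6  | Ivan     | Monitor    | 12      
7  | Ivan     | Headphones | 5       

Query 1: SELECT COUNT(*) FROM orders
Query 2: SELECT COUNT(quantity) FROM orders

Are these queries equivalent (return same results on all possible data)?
No, not equivalent

Query 1 returns: [(7,)]
Query 2 returns: [(6,)]

Reason: COUNT(*) includes NULLs, COUNT(column) excludes them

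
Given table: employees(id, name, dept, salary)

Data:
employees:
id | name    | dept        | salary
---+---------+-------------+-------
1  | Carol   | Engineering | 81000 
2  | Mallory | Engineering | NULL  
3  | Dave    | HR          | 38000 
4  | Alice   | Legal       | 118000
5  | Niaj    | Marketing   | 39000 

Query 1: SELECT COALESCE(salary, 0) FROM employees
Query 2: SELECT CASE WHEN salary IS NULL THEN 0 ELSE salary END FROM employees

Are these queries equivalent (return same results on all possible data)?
Yes, equivalent

Both queries return: [(0,), (38000,), (39000,), (81000,), (118000,)]

Reason: COALESCE vs CASE for NULL handling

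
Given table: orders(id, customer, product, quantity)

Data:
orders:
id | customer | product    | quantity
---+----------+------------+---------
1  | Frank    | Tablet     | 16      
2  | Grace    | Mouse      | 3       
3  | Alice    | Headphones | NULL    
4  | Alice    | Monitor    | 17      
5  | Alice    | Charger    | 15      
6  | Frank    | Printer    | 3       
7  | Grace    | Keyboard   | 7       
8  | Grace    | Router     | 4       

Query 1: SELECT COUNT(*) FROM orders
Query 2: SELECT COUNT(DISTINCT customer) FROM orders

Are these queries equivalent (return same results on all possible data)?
No, not equivalent

Query 1 returns: [(8,)]
Query 2 returns: [(3,)]

Reason: COUNT(*) counts rows, COUNT(DISTINCT customer) counts unique customers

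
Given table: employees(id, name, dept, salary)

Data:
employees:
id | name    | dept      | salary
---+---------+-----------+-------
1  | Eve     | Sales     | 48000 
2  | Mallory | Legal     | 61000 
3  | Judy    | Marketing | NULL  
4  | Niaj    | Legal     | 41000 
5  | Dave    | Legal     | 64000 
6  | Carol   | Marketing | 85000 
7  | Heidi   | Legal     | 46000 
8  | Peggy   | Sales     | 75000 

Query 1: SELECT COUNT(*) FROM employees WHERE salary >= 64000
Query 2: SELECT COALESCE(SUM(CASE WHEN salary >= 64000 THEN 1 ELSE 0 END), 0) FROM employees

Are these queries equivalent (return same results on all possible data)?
Yes, equivalent

Both queries return: [(3,)]

Reason: COUNT with WHERE vs conditional SUM (COALESCE handles empty-table NULL)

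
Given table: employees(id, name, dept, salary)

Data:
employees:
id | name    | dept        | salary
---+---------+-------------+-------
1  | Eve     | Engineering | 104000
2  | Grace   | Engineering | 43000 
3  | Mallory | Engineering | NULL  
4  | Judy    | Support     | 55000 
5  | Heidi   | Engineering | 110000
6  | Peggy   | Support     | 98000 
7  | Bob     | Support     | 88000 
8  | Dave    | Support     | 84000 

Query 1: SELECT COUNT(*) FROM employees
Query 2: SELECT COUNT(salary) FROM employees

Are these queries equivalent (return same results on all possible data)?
No, not equivalent

Query 1 returns: [(8,)]
Query 2 returns: [(7,)]

Reason: COUNT(*) includes NULLs, COUNT(column) excludes them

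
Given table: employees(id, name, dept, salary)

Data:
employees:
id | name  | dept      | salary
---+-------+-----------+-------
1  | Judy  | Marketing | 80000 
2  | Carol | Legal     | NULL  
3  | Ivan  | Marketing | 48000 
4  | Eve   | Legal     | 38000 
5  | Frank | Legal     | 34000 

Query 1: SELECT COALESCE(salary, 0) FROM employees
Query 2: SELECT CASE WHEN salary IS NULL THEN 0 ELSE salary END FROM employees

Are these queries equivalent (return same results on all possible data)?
Yes, equivalent

Both queries return: [(0,), (34000,), (38000,), (48000,), (80000,)]

Reason: COALESCE vs CASE for NULL handling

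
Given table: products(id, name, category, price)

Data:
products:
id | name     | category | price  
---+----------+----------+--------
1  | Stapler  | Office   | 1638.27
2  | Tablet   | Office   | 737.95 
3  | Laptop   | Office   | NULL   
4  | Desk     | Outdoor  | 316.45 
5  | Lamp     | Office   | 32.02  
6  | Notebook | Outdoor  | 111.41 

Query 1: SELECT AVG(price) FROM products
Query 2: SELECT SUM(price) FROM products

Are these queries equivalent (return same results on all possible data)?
No, not equivalent

Query 1 returns: [(567.22,)]
Query 2 returns: [(2836.1,)]

Reason: AVG vs SUM give different aggregate values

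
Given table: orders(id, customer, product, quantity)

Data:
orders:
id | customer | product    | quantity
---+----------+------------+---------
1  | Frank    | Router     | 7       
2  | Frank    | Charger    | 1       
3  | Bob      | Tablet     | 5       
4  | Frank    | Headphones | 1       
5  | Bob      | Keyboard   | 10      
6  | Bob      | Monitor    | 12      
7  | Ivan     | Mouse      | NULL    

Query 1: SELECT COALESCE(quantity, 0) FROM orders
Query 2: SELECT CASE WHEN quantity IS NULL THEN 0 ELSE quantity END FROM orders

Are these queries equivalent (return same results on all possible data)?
Yes, equivalent

Both queries return: [(0,), (1,), (1,), (5,), (7,), (10,), (12,)]

Reason: COALESCE vs CASE for NULL handling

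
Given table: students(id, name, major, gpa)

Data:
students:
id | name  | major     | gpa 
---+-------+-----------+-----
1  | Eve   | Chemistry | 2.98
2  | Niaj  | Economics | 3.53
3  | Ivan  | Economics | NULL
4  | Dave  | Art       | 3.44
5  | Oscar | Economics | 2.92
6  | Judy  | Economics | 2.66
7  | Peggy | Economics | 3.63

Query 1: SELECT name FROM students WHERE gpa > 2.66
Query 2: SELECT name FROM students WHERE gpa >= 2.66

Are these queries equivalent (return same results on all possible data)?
No, not equivalent

Query 1 returns: [('Eve',), ('Niaj',), ('Dave',), ('Oscar',), ('Peggy',)]
Query 2 returns: [('Eve',), ('Niaj',), ('Dave',), ('Oscar',), ('Judy',), ('Peggy',)]

Reason: > vs >= gives different results when gpa = 2.66 exists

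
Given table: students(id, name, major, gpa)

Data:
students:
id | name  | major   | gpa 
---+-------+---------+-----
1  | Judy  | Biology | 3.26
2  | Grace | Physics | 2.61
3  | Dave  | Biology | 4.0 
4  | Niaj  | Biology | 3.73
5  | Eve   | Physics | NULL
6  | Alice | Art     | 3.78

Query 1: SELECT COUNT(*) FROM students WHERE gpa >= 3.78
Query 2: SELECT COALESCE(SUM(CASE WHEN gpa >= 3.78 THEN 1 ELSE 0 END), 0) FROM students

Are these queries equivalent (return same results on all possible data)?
Yes, equivalent

Both queries return: [(2,)]

Reason: COUNT with WHERE vs conditional SUM (COALESCE handles empty-table NULL)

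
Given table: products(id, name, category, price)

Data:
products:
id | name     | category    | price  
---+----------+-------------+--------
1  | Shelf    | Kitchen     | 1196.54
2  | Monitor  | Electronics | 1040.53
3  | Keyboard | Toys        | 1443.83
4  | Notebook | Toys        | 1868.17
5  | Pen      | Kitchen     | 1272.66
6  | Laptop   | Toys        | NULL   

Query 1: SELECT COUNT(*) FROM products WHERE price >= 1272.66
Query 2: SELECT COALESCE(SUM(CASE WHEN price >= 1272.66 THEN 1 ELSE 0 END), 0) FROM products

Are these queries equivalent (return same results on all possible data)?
Yes, equivalent

Both queries return: [(3,)]

Reason: COUNT with WHERE vs conditional SUM (COALESCE handles empty-table NULL)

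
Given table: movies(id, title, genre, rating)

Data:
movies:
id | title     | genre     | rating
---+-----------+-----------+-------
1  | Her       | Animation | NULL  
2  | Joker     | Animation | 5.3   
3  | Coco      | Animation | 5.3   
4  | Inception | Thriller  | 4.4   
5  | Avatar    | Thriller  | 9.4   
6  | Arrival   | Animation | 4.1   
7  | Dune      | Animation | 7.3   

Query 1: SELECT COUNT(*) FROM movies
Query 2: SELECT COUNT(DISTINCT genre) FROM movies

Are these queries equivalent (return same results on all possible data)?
No, not equivalent

Query 1 returns: [(7,)]
Query 2 returns: [(2,)]

Reason: COUNT(*) counts rows, COUNT(DISTINCT genre) counts unique genres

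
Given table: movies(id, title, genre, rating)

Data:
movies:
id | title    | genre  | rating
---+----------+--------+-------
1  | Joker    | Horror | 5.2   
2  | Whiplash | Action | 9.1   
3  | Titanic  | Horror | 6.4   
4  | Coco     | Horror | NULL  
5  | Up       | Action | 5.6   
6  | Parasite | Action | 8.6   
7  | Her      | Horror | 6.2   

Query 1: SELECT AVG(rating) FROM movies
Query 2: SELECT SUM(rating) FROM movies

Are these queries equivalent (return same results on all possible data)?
No, not equivalent

Query 1 returns: [(6.8500000000000005,)]
Query 2 returns: [(41.1,)]

Reason: AVG vs SUM give different aggregate values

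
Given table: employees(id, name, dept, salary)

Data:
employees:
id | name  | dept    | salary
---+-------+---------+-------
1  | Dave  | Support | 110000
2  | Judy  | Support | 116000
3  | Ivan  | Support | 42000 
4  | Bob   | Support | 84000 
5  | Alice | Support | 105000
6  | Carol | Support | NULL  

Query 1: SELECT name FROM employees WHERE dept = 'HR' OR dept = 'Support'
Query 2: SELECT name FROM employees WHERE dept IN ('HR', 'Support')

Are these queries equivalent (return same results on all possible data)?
Yes, equivalent

Both queries return: [('Alice',), ('Bob',), ('Carol',), ('Dave',), ('Ivan',), ('Judy',)]

Reason: OR vs IN are equivalent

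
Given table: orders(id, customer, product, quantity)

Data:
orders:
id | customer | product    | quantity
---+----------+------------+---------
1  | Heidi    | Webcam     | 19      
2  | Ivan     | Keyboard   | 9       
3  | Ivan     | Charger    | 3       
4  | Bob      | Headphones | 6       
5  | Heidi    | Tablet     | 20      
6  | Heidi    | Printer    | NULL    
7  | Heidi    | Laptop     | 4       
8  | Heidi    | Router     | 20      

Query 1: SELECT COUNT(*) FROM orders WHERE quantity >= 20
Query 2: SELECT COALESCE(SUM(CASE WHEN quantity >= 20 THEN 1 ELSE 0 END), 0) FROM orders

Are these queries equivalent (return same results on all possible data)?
Yes, equivalent

Both queries return: [(2,)]

Reason: COUNT with WHERE vs conditional SUM (COALESCE handles empty-table NULL)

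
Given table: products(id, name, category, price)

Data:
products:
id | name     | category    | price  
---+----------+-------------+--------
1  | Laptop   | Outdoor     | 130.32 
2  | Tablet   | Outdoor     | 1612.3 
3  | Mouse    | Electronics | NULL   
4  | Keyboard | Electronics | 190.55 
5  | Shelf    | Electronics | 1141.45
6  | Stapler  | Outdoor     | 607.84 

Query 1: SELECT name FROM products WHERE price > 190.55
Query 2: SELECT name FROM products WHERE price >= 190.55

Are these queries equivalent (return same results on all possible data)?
No, not equivalent

Query 1 returns: [('Tablet',), ('Shelf',), ('Stapler',)]
Query 2 returns: [('Tablet',), ('Keyboard',), ('Shelf',), ('Stapler',)]

Reason: > vs >= gives different results when price = 190.55 exists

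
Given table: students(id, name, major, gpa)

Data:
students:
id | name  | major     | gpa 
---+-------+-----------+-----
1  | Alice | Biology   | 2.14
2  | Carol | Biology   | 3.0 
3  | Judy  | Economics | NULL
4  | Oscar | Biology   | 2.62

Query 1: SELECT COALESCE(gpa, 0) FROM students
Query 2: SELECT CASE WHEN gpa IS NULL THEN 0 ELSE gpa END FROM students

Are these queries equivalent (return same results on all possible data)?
Yes, equivalent

Both queries return: [(0,), (2.14,), (2.62,), (3.0,)]

Reason: COALESCE vs CASE for NULL handling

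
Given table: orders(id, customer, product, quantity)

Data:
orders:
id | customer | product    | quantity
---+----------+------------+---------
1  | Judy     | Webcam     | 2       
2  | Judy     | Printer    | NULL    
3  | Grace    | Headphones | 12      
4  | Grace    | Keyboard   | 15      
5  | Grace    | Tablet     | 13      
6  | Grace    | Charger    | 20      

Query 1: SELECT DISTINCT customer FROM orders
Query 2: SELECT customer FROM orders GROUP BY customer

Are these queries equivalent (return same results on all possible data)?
Yes, equivalent

Both queries return: [('Grace',), ('Judy',)]

Reason: Both get unique customers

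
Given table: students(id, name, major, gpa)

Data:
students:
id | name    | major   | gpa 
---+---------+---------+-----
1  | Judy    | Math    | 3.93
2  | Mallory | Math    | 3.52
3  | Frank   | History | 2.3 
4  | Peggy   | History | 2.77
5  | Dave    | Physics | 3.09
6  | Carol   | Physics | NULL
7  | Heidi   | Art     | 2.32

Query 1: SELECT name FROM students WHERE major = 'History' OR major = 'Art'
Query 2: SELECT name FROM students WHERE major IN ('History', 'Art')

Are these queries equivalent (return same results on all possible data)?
Yes, equivalent

Both queries return: [('Frank',), ('Heidi',), ('Peggy',)]

Reason: OR vs IN are equivalent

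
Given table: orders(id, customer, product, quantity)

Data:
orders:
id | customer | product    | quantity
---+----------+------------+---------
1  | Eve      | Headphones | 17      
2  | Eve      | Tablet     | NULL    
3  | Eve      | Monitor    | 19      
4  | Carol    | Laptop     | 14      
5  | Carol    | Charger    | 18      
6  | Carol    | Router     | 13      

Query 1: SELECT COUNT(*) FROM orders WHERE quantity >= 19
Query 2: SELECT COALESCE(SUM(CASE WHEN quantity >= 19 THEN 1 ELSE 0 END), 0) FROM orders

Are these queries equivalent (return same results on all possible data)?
Yes, equivalent

Both queries return: [(1,)]

Reason: COUNT with WHERE vs conditional SUM (COALESCE handles empty-table NULL)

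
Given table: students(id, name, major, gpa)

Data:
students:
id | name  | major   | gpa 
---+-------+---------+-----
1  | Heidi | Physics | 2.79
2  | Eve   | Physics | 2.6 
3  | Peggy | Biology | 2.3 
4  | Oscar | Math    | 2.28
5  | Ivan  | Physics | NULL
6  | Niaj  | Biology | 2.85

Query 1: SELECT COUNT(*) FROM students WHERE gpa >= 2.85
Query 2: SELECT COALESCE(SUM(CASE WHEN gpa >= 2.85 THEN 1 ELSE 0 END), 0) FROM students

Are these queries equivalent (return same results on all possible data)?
Yes, equivalent

Both queries return: [(1,)]

Reason: COUNT with WHERE vs conditional SUM (COALESCE handles empty-table NULL)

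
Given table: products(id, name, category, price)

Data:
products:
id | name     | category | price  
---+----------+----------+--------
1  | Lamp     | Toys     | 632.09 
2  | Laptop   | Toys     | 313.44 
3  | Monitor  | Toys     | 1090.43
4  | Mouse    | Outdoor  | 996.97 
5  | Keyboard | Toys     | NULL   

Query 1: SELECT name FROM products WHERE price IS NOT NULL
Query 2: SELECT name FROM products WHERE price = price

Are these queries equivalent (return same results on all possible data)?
Yes, equivalent

Both queries return: [('Lamp',), ('Laptop',), ('Monitor',), ('Mouse',)]

Reason: IS NOT NULL vs self-equality (both exclude NULLs)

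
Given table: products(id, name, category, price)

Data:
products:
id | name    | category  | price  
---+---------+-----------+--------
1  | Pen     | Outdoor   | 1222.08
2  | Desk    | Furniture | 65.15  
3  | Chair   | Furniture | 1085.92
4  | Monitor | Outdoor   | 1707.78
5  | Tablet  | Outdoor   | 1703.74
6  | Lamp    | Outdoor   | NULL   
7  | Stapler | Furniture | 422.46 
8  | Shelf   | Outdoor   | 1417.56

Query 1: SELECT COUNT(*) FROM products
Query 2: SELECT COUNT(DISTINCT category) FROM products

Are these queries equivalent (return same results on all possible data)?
No, not equivalent

Query 1 returns: [(8,)]
Query 2 returns: [(2,)]

Reason: COUNT(*) counts rows, COUNT(DISTINCT category) counts unique categorys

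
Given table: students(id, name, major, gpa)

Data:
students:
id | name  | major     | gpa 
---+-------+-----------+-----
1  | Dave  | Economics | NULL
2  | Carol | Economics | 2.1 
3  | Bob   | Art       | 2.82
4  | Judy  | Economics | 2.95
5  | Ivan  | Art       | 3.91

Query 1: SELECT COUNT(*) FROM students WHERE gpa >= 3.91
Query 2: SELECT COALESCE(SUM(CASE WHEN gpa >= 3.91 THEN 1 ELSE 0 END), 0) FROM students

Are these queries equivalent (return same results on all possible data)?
Yes, equivalent

Both queries return: [(1,)]

Reason: COUNT with WHERE vs conditional SUM (COALESCE handles empty-table NULL)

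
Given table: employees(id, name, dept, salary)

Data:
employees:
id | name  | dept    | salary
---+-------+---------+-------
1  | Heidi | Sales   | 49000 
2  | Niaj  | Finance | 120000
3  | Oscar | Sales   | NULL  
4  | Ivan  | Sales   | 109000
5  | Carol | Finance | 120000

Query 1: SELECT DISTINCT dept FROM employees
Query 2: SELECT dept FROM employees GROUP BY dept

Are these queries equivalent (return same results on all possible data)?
Yes, equivalent

Both queries return: [('Finance',), ('Sales',)]

Reason: Both get unique depts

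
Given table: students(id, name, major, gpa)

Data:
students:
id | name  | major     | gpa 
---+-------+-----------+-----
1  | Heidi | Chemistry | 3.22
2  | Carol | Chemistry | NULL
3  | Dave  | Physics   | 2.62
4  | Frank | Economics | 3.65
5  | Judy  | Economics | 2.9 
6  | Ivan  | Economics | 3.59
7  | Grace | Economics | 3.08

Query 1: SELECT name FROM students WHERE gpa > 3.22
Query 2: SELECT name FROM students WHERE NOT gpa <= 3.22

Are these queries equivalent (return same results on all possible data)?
Yes, equivalent

Both queries return: [('Frank',), ('Ivan',)]

Reason: Both filter gpa > 3.22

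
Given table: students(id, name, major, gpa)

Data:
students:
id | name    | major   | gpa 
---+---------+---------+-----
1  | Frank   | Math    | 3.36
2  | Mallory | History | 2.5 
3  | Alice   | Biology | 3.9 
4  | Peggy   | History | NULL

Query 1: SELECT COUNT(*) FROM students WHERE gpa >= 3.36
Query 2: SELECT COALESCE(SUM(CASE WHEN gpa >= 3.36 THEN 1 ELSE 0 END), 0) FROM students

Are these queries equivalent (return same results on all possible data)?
Yes, equivalent

Both queries return: [(2,)]

Reason: COUNT with WHERE vs conditional SUM (COALESCE handles empty-table NULL)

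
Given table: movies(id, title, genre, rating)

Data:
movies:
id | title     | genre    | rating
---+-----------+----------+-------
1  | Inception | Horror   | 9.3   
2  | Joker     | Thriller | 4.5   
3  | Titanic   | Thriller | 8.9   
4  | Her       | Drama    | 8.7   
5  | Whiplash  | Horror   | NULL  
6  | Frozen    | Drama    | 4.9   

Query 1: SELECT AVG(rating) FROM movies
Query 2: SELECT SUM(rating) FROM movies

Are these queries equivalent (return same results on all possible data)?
No, not equivalent

Query 1 returns: [(7.26,)]
Query 2 returns: [(36.3,)]

Reason: AVG vs SUM give different aggregate values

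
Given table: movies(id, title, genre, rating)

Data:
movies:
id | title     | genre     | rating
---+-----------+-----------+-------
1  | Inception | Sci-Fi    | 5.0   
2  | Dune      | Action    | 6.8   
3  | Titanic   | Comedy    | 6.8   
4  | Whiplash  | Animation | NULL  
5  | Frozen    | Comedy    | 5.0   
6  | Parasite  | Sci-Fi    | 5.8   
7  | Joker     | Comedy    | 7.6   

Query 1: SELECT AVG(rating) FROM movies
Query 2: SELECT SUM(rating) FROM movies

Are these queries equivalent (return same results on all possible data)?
No, not equivalent

Query 1 returns: [(6.166666666666667,)]
Query 2 returns: [(37.0,)]

Reason: AVG vs SUM give different aggregate values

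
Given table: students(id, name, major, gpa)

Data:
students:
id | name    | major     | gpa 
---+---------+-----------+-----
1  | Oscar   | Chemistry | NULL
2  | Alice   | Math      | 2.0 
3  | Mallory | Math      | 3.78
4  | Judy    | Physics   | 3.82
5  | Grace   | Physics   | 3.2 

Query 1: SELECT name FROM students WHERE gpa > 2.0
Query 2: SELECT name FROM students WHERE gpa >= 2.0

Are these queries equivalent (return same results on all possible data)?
No, not equivalent

Query 1 returns: [('Mallory',), ('Judy',), ('Grace',)]
Query 2 returns: [('Alice',), ('Mallory',), ('Judy',), ('Grace',)]

Reason: > vs >= gives different results when gpa = 2.0 exists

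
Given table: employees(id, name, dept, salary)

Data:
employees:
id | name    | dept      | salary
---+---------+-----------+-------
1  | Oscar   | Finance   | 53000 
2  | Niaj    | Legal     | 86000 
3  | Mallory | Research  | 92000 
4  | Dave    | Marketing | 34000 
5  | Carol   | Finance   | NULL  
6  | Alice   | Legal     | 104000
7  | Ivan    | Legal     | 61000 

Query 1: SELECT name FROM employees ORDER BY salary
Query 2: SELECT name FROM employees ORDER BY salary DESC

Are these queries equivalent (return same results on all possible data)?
No, not equivalent

Query 1 returns: [('Carol',), ('Dave',), ('Oscar',), ('Ivan',), ('Niaj',), ('Mallory',), ('Alice',)]
Query 2 returns: [('Alice',), ('Mallory',), ('Niaj',), ('Ivan',), ('Oscar',), ('Dave',), ('Carol',)]

Reason: ASC vs DESC gives opposite ordering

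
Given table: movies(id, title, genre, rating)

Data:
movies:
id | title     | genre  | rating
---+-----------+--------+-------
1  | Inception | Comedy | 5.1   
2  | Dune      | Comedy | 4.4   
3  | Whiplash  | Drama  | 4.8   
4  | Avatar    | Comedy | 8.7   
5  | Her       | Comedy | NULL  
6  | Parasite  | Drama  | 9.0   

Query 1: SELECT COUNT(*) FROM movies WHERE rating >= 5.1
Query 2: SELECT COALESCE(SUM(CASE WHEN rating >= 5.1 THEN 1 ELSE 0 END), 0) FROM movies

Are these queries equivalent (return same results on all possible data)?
Yes, equivalent

Both queries return: [(3,)]

Reason: COUNT with WHERE vs conditional SUM (COALESCE handles empty-table NULL)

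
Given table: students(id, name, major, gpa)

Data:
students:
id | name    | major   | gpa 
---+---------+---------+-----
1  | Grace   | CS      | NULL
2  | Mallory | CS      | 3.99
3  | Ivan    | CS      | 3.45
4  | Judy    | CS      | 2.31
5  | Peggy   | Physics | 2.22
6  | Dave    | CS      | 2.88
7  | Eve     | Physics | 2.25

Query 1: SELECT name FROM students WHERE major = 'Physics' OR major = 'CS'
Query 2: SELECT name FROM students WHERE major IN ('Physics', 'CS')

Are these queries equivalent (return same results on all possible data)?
Yes, equivalent

Both queries return: [('Dave',), ('Eve',), ('Grace',), ('Ivan',), ('Judy',), ('Mallory',), ('Peggy',)]

Reason: OR vs IN are equivalent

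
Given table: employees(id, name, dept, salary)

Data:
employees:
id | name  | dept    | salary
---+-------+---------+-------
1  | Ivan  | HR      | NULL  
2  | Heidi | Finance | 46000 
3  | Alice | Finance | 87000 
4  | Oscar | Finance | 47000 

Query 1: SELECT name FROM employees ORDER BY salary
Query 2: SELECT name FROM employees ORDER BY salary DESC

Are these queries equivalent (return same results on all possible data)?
No, not equivalent

Query 1 returns: [('Ivan',), ('Heidi',), ('Oscar',), ('Alice',)]
Query 2 returns: [('Alice',), ('Oscar',), ('Heidi',), ('Ivan',)]

Reason: ASC vs DESC gives opposite ordering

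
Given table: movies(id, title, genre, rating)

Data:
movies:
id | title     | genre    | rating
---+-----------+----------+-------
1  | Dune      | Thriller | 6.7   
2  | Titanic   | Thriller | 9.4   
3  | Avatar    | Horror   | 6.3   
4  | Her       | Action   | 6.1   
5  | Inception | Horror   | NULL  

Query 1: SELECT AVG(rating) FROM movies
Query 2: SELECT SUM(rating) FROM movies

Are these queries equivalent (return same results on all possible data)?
No, not equivalent

Query 1 returns: [(7.125,)]
Query 2 returns: [(28.5,)]

Reason: AVG vs SUM give different aggregate values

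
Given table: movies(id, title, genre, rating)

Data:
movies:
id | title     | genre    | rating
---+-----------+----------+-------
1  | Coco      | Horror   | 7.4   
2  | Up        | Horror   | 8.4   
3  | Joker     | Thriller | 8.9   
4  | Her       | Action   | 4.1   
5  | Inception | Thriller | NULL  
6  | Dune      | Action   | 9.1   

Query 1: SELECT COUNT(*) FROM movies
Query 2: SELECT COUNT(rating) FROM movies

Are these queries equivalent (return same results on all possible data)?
No, not equivalent

Query 1 returns: [(6,)]
Query 2 returns: [(5,)]

Reason: COUNT(*) includes NULLs, COUNT(column) excludes them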